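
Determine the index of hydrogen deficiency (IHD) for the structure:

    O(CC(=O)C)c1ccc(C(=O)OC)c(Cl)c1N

6

Molecular formula from the SMILES: C11H12ClNO4.
DoU = (2C + 2 + N − H − X)/2 = (2·11 + 2 + 1 − 12 − 1)/2 = 12/2 = 6.
(Structurally: 1 ring(s) + 5 π bond(s) = 6.)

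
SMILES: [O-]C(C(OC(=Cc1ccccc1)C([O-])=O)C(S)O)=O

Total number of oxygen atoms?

The symbol for oxygen appears 6 times in the SMILES.

6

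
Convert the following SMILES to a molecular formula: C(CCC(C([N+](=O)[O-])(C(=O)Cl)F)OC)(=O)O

C7H9ClFNO6

Heavy atoms from the SMILES: 7 C, 1 Cl, 1 F, 1 N, 6 O.
Implicit hydrogens by atom environment:
  4 × O: no H
  3 × C: no H
  2 × C: 2 H each → 4
  1 × C: 3 H
  1 × C: 1 H
  1 × Cl: no H
  1 × F: no H
  1 × N (charge +1): no H
  1 × O: 1 H
  1 × O (charge -1): no H
  Total hydrogens = 9.
Molecular formula: C7H9ClFNO6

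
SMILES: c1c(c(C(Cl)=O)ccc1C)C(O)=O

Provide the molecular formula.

C9H7ClO3

Heavy atoms from the SMILES: 9 C, 1 Cl, 3 O.
Implicit hydrogens by atom environment:
  3 × C (aromatic): 1 H each → 3
  3 × C (aromatic): no H
  2 × C: no H
  2 × O: no H
  1 × C: 3 H
  1 × Cl: no H
  1 × O: 1 H
  Total hydrogens = 7.
Molecular formula: C9H7ClO3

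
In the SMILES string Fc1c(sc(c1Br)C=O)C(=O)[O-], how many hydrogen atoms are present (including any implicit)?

Hydrogens are implicit in SMILES; fill each atom to its normal valence:
  4 × C (aromatic): no H
  2 × O: no H
  1 × Br: no H
  1 × C: 1 H
  1 × C: no H
  1 × F: no H
  1 × O (charge -1): no H
  1 × S (aromatic): no H
  Total hydrogens = 1.

1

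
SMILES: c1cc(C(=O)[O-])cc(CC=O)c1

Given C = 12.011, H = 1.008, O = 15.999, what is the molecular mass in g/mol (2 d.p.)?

163.15

Molecular formula: C9H7O3-.
M = 9×12.011 + 7×1.008 + 3×15.999 = 163.15 g/mol.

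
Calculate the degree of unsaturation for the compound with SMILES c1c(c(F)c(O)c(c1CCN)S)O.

4

Molecular formula from the SMILES: C8H10FNO2S.
DoU = (2C + 2 + N − H − X)/2 = (2·8 + 2 + 1 − 10 − 1)/2 = 8/2 = 4.
(Structurally: 1 ring(s) + 3 π bond(s) = 4.)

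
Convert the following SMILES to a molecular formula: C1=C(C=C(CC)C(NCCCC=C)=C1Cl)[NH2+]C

C14H22ClN2+

Heavy atoms from the SMILES: 14 C, 1 Cl, 2 N.
Implicit hydrogens by atom environment:
  5 × C: 2 H each → 10
  4 × C (aromatic): no H
  2 × C: 3 H each → 6
  2 × C (aromatic): 1 H each → 2
  1 × C: 1 H
  1 × Cl: no H
  1 × N (charge +1): 2 H
  1 × N: 1 H
  Total hydrogens = 22.
Net charge +1.
Molecular formula: C14H22ClN2+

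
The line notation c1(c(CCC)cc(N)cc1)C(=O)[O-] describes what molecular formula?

C10H12NO2-

Heavy atoms from the SMILES: 10 C, 1 N, 2 O.
Implicit hydrogens by atom environment:
  3 × C (aromatic): 1 H each → 3
  3 × C (aromatic): no H
  2 × C: 2 H each → 4
  1 × C: 3 H
  1 × C: no H
  1 × N: 2 H
  1 × O: no H
  1 × O (charge -1): no H
  Total hydrogens = 12.
Net charge -1.
Molecular formula: C10H12NO2-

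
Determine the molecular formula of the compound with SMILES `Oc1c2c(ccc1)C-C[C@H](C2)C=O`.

C11H12O2

Heavy atoms from the SMILES: 11 C, 2 O.
Implicit hydrogens by atom environment:
  3 × C: 2 H each → 6
  3 × C (aromatic): 1 H each → 3
  3 × C (aromatic): no H
  2 × C: 1 H each → 2
  1 × O: 1 H
  1 × O: no H
  Total hydrogens = 12.
Molecular formula: C11H12O2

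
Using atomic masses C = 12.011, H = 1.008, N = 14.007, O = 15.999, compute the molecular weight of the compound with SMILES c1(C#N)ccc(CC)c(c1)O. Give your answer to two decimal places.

Molecular formula: C9H9NO.
M = 9×12.011 + 9×1.008 + 1×14.007 + 1×15.999 = 147.18 g/mol.

147.18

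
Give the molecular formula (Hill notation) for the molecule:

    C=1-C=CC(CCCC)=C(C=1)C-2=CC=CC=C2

C16H18

Heavy atoms from the SMILES: 16 C.
Implicit hydrogens by atom environment:
  9 × C (aromatic): 1 H each → 9
  3 × C: 2 H each → 6
  3 × C (aromatic): no H
  1 × C: 3 H
  Total hydrogens = 18.
Molecular formula: C16H18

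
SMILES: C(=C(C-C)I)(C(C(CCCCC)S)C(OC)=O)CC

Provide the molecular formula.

C15H27IO2S

Heavy atoms from the SMILES: 15 C, 1 I, 2 O, 1 S.
Implicit hydrogens by atom environment:
  6 × C: 2 H each → 12
  4 × C: 3 H each → 12
  3 × C: no H
  2 × C: 1 H each → 2
  2 × O: no H
  1 × I: no H
  1 × S: 1 H
  Total hydrogens = 27.
Molecular formula: C15H27IO2S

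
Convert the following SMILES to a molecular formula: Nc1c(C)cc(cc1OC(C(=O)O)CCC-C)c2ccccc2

C19H23NO3

Heavy atoms from the SMILES: 19 C, 1 N, 3 O.
Implicit hydrogens by atom environment:
  7 × C (aromatic): 1 H each → 7
  5 × C (aromatic): no H
  3 × C: 2 H each → 6
  2 × C: 3 H each → 6
  2 × O: no H
  1 × C: 1 H
  1 × C: no H
  1 × N: 2 H
  1 × O: 1 H
  Total hydrogens = 23.
Molecular formula: C19H23NO3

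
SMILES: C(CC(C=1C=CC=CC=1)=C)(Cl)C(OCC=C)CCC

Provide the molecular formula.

Heavy atoms from the SMILES: 17 C, 1 Cl, 1 O.
Implicit hydrogens by atom environment:
  6 × C: 2 H each → 12
  5 × C (aromatic): 1 H each → 5
  3 × C: 1 H each → 3
  1 × C: 3 H
  1 × C: no H
  1 × C (aromatic): no H
  1 × Cl: no H
  1 × O: no H
  Total hydrogens = 23.
Molecular formula: C17H23ClO

C17H23ClO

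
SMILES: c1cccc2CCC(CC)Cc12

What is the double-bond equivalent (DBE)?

5

Molecular formula from the SMILES: C12H16.
DoU = (2C + 2 + N − H − X)/2 = (2·12 + 2 + 0 − 16 − 0)/2 = 10/2 = 5.
(Structurally: 2 ring(s) + 3 π bond(s) = 5.)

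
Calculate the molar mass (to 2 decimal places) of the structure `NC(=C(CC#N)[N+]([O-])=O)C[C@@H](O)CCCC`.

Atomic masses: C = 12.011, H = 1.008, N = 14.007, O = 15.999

227.26

Molecular formula: C10H17N3O3.
M = 10×12.011 + 17×1.008 + 3×14.007 + 3×15.999 = 227.26 g/mol.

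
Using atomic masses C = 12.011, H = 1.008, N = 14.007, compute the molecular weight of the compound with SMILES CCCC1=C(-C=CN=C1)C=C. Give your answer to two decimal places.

147.22

Molecular formula: C10H13N.
M = 10×12.011 + 13×1.008 + 1×14.007 = 147.22 g/mol.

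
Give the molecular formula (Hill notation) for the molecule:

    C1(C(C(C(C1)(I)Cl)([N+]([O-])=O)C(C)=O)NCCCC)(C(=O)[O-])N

Heavy atoms from the SMILES: 12 C, 1 Cl, 1 I, 3 N, 5 O.
Implicit hydrogens by atom environment:
  5 × C: no H
  4 × C: 2 H each → 8
  3 × O: no H
  2 × C: 3 H each → 6
  2 × O (charge -1): no H
  1 × C: 1 H
  1 × Cl: no H
  1 × I: no H
  1 × N: 2 H
  1 × N: 1 H
  1 × N (charge +1): no H
  Total hydrogens = 18.
Net charge -1.
Molecular formula: C12H18ClIN3O5-

C12H18ClIN3O5-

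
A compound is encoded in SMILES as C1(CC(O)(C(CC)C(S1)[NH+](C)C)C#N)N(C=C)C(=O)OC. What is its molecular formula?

C14H24N3O3S+

Heavy atoms from the SMILES: 14 C, 3 N, 3 O, 1 S.
Implicit hydrogens by atom environment:
  4 × C: 3 H each → 12
  4 × C: 1 H each → 4
  3 × C: 2 H each → 6
  3 × C: no H
  2 × N: no H
  2 × O: no H
  1 × N (charge +1): 1 H
  1 × O: 1 H
  1 × S: no H
  Total hydrogens = 24.
Net charge +1.
Molecular formula: C14H24N3O3S+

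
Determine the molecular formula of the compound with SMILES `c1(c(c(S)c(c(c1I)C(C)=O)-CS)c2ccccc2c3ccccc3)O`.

C21H17IO2S2

Heavy atoms from the SMILES: 21 C, 1 I, 2 O, 2 S.
Implicit hydrogens by atom environment:
  9 × C (aromatic): 1 H each → 9
  9 × C (aromatic): no H
  2 × S: 1 H each → 2
  1 × C: 3 H
  1 × C: 2 H
  1 × C: no H
  1 × I: no H
  1 × O: 1 H
  1 × O: no H
  Total hydrogens = 17.
Molecular formula: C21H17IO2S2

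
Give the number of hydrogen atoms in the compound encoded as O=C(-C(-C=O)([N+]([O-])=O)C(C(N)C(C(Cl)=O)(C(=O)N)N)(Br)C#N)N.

10

Hydrogens are implicit in SMILES; fill each atom to its normal valence:
  7 × C: no H
  5 × O: no H
  4 × N: 2 H each → 8
  2 × C: 1 H each → 2
  1 × Br: no H
  1 × Cl: no H
  1 × N: no H
  1 × N (charge +1): no H
  1 × O (charge -1): no H
  Total hydrogens = 10.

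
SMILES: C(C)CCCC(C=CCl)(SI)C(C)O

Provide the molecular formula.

Heavy atoms from the SMILES: 10 C, 1 Cl, 1 I, 1 O, 1 S.
Implicit hydrogens by atom environment:
  4 × C: 2 H each → 8
  3 × C: 1 H each → 3
  2 × C: 3 H each → 6
  1 × C: no H
  1 × Cl: no H
  1 × I: no H
  1 × O: 1 H
  1 × S: no H
  Total hydrogens = 18.
Molecular formula: C10H18ClIOS

C10H18ClIOS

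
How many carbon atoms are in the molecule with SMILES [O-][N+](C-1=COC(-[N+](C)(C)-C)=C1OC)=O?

8

The symbol for carbon appears 8 times in the SMILES.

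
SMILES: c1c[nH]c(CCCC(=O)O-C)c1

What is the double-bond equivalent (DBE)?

Molecular formula from the SMILES: C9H13NO2.
DoU = (2C + 2 + N − H − X)/2 = (2·9 + 2 + 1 − 13 − 0)/2 = 8/2 = 4.
(Structurally: 1 ring(s) + 3 π bond(s) = 4.)

4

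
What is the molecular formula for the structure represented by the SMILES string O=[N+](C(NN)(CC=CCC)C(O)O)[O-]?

C7H15N3O4

Heavy atoms from the SMILES: 7 C, 3 N, 4 O.
Implicit hydrogens by atom environment:
  3 × C: 1 H each → 3
  2 × C: 2 H each → 4
  2 × O: 1 H each → 2
  1 × C: 3 H
  1 × C: no H
  1 × N: 2 H
  1 × N: 1 H
  1 × N (charge +1): no H
  1 × O: no H
  1 × O (charge -1): no H
  Total hydrogens = 15.
Molecular formula: C7H15N3O4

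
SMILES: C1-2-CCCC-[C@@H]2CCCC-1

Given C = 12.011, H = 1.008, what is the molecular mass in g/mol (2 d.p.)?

138.25

Molecular formula: C10H18.
M = 10×12.011 + 18×1.008 = 138.25 g/mol.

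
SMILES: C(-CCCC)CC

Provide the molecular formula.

C7H16

Heavy atoms from the SMILES: 7 C.
Implicit hydrogens by atom environment:
  5 × C: 2 H each → 10
  2 × C: 3 H each → 6
  Total hydrogens = 16.
Molecular formula: C7H16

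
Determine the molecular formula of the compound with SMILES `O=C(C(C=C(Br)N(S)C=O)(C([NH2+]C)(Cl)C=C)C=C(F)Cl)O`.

C11H13BrCl2FN2O3S+

Heavy atoms from the SMILES: 1 Br, 11 C, 2 Cl, 1 F, 2 N, 3 O, 1 S.
Implicit hydrogens by atom environment:
  5 × C: no H
  4 × C: 1 H each → 4
  2 × Cl: no H
  2 × O: no H
  1 × Br: no H
  1 × C: 3 H
  1 × C: 2 H
  1 × F: no H
  1 × N (charge +1): 2 H
  1 × N: no H
  1 × O: 1 H
  1 × S: 1 H
  Total hydrogens = 13.
Net charge +1.
Molecular formula: C11H13BrCl2FN2O3S+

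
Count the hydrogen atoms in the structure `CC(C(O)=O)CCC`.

12

Hydrogens are implicit in SMILES; fill each atom to its normal valence:
  2 × C: 3 H each → 6
  2 × C: 2 H each → 4
  1 × C: 1 H
  1 × C: no H
  1 × O: 1 H
  1 × O: no H
  Total hydrogens = 12.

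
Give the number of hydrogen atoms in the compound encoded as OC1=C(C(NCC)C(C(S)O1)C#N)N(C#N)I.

Hydrogens are implicit in SMILES; fill each atom to its normal valence:
  4 × C: no H
  3 × C: 1 H each → 3
  3 × N: no H
  1 × C: 3 H
  1 × C: 2 H
  1 × I: no H
  1 × N: 1 H
  1 × O: 1 H
  1 × O: no H
  1 × S: 1 H
  Total hydrogens = 11.

11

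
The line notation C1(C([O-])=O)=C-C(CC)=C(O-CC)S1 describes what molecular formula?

C9H11O3S-

Heavy atoms from the SMILES: 9 C, 3 O, 1 S.
Implicit hydrogens by atom environment:
  3 × C (aromatic): no H
  2 × C: 3 H each → 6
  2 × C: 2 H each → 4
  2 × O: no H
  1 × C (aromatic): 1 H
  1 × C: no H
  1 × O (charge -1): no H
  1 × S (aromatic): no H
  Total hydrogens = 11.
Net charge -1.
Molecular formula: C9H11O3S-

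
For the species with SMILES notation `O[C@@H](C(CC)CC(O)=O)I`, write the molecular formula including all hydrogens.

C6H11IO3

Heavy atoms from the SMILES: 6 C, 1 I, 3 O.
Implicit hydrogens by atom environment:
  2 × C: 2 H each → 4
  2 × C: 1 H each → 2
  2 × O: 1 H each → 2
  1 × C: 3 H
  1 × C: no H
  1 × I: no H
  1 × O: no H
  Total hydrogens = 11.
Molecular formula: C6H11IO3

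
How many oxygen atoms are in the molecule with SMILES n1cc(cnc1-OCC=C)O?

2

The symbol for oxygen appears 2 times in the SMILES.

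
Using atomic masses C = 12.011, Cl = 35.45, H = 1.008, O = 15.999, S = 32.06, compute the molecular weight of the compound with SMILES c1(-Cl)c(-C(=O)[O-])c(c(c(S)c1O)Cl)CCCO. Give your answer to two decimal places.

Molecular formula: C10H9Cl2O4S-.
M = 10×12.011 + 2×35.45 + 9×1.008 + 4×15.999 + 1×32.06 = 296.14 g/mol.

296.14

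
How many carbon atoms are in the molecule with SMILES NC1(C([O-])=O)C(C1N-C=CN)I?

6

The symbol for carbon appears 6 times in the SMILES.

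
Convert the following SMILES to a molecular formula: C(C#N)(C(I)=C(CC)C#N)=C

Heavy atoms from the SMILES: 8 C, 1 I, 2 N.
Implicit hydrogens by atom environment:
  5 × C: no H
  2 × C: 2 H each → 4
  2 × N: no H
  1 × C: 3 H
  1 × I: no H
  Total hydrogens = 7.
Molecular formula: C8H7IN2

C8H7IN2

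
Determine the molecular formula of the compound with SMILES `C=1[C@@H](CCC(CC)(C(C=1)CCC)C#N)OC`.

Heavy atoms from the SMILES: 14 C, 1 N, 1 O.
Implicit hydrogens by atom environment:
  5 × C: 2 H each → 10
  4 × C: 1 H each → 4
  3 × C: 3 H each → 9
  2 × C: no H
  1 × N: no H
  1 × O: no H
  Total hydrogens = 23.
Molecular formula: C14H23NO

C14H23NO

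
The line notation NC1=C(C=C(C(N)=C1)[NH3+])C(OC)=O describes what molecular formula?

Heavy atoms from the SMILES: 8 C, 3 N, 2 O.
Implicit hydrogens by atom environment:
  4 × C (aromatic): no H
  2 × C (aromatic): 1 H each → 2
  2 × N: 2 H each → 4
  2 × O: no H
  1 × C: 3 H
  1 × C: no H
  1 × N (charge +1): 3 H
  Total hydrogens = 12.
Net charge +1.
Molecular formula: C8H12N3O2+

C8H12N3O2+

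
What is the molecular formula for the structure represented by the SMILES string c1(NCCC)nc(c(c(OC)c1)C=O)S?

C10H14N2O2S

Heavy atoms from the SMILES: 10 C, 2 N, 2 O, 1 S.
Implicit hydrogens by atom environment:
  4 × C (aromatic): no H
  2 × C: 3 H each → 6
  2 × C: 2 H each → 4
  2 × O: no H
  1 × C (aromatic): 1 H
  1 × C: 1 H
  1 × N: 1 H
  1 × N (aromatic): no H
  1 × S: 1 H
  Total hydrogens = 14.
Molecular formula: C10H14N2O2S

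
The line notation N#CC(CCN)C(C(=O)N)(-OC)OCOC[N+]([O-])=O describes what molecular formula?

Heavy atoms from the SMILES: 9 C, 4 N, 6 O.
Implicit hydrogens by atom environment:
  5 × O: no H
  4 × C: 2 H each → 8
  3 × C: no H
  2 × N: 2 H each → 4
  1 × C: 3 H
  1 × C: 1 H
  1 × N: no H
  1 × N (charge +1): no H
  1 × O (charge -1): no H
  Total hydrogens = 16.
Molecular formula: C9H16N4O6

C9H16N4O6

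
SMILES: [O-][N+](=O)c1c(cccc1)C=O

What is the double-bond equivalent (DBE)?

6

Molecular formula from the SMILES: C7H5NO3.
DoU = (2C + 2 + N − H − X)/2 = (2·7 + 2 + 1 − 5 − 0)/2 = 12/2 = 6.
(Structurally: 1 ring(s) + 5 π bond(s) = 6.)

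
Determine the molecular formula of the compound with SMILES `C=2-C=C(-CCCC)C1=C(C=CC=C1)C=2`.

C14H16

Heavy atoms from the SMILES: 14 C.
Implicit hydrogens by atom environment:
  7 × C (aromatic): 1 H each → 7
  3 × C: 2 H each → 6
  3 × C (aromatic): no H
  1 × C: 3 H
  Total hydrogens = 16.
Molecular formula: C14H16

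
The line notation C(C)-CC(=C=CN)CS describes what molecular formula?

Heavy atoms from the SMILES: 7 C, 1 N, 1 S.
Implicit hydrogens by atom environment:
  3 × C: 2 H each → 6
  2 × C: no H
  1 × C: 3 H
  1 × C: 1 H
  1 × N: 2 H
  1 × S: 1 H
  Total hydrogens = 13.
Molecular formula: C7H13NS

C7H13NS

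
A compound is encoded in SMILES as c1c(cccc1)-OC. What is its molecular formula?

Heavy atoms from the SMILES: 7 C, 1 O.
Implicit hydrogens by atom environment:
  5 × C (aromatic): 1 H each → 5
  1 × C: 3 H
  1 × C (aromatic): no H
  1 × O: no H
  Total hydrogens = 8.
Molecular formula: C7H8O

C7H8O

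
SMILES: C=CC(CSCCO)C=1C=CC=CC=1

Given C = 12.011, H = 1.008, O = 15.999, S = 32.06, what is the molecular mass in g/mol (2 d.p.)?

208.32

Molecular formula: C12H16OS.
M = 12×12.011 + 16×1.008 + 1×15.999 + 1×32.06 = 208.32 g/mol.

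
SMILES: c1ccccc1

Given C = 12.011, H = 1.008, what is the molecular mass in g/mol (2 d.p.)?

78.11

Molecular formula: C6H6.
M = 6×12.011 + 6×1.008 = 78.11 g/mol.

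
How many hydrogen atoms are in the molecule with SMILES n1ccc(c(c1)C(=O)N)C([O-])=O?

Hydrogens are implicit in SMILES; fill each atom to its normal valence:
  3 × C (aromatic): 1 H each → 3
  2 × C (aromatic): no H
  2 × C: no H
  2 × O: no H
  1 × N: 2 H
  1 × N (aromatic): no H
  1 × O (charge -1): no H
  Total hydrogens = 5.

5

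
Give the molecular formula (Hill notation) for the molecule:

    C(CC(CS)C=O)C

Heavy atoms from the SMILES: 6 C, 1 O, 1 S.
Implicit hydrogens by atom environment:
  3 × C: 2 H each → 6
  2 × C: 1 H each → 2
  1 × C: 3 H
  1 × O: no H
  1 × S: 1 H
  Total hydrogens = 12.
Molecular formula: C6H12OS

C6H12OS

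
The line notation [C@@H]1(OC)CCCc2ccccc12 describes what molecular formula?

C11H14O

Heavy atoms from the SMILES: 11 C, 1 O.
Implicit hydrogens by atom environment:
  4 × C (aromatic): 1 H each → 4
  3 × C: 2 H each → 6
  2 × C (aromatic): no H
  1 × C: 3 H
  1 × C: 1 H
  1 × O: no H
  Total hydrogens = 14.
Molecular formula: C11H14O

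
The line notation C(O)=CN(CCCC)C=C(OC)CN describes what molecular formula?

C10H20N2O2

Heavy atoms from the SMILES: 10 C, 2 N, 2 O.
Implicit hydrogens by atom environment:
  4 × C: 2 H each → 8
  3 × C: 1 H each → 3
  2 × C: 3 H each → 6
  1 × C: no H
  1 × N: 2 H
  1 × N: no H
  1 × O: 1 H
  1 × O: no H
  Total hydrogens = 20.
Molecular formula: C10H20N2O2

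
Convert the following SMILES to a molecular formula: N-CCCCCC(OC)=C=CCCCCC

C14H27NO

Heavy atoms from the SMILES: 14 C, 1 N, 1 O.
Implicit hydrogens by atom environment:
  9 × C: 2 H each → 18
  2 × C: 3 H each → 6
  2 × C: no H
  1 × C: 1 H
  1 × N: 2 H
  1 × O: no H
  Total hydrogens = 27.
Molecular formula: C14H27NO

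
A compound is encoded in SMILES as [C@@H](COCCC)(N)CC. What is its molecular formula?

Heavy atoms from the SMILES: 7 C, 1 N, 1 O.
Implicit hydrogens by atom environment:
  4 × C: 2 H each → 8
  2 × C: 3 H each → 6
  1 × C: 1 H
  1 × N: 2 H
  1 × O: no H
  Total hydrogens = 17.
Molecular formula: C7H17NO

C7H17NO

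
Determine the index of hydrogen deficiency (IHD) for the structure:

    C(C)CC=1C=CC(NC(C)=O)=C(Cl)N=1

5

Molecular formula from the SMILES: C10H13ClN2O.
DoU = (2C + 2 + N − H − X)/2 = (2·10 + 2 + 2 − 13 − 1)/2 = 10/2 = 5.
(Structurally: 1 ring(s) + 4 π bond(s) = 5.)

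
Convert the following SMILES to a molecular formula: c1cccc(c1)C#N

C7H5N

Heavy atoms from the SMILES: 7 C, 1 N.
Implicit hydrogens by atom environment:
  5 × C (aromatic): 1 H each → 5
  1 × C (aromatic): no H
  1 × C: no H
  1 × N: no H
  Total hydrogens = 5.
Molecular formula: C7H5N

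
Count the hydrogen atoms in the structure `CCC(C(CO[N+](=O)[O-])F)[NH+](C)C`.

Hydrogens are implicit in SMILES; fill each atom to its normal valence:
  3 × C: 3 H each → 9
  2 × C: 2 H each → 4
  2 × C: 1 H each → 2
  2 × O: no H
  1 × F: no H
  1 × N (charge +1): 1 H
  1 × N (charge +1): no H
  1 × O (charge -1): no H
  Total hydrogens = 16.

16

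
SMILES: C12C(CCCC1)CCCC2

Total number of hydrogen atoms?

Hydrogens are implicit in SMILES; fill each atom to its normal valence:
  8 × C: 2 H each → 16
  2 × C: 1 H each → 2
  Total hydrogens = 18.

18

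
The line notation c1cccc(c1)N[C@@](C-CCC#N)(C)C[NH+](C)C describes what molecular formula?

C15H24N3+

Heavy atoms from the SMILES: 15 C, 3 N.
Implicit hydrogens by atom environment:
  5 × C (aromatic): 1 H each → 5
  4 × C: 2 H each → 8
  3 × C: 3 H each → 9
  2 × C: no H
  1 × C (aromatic): no H
  1 × N: 1 H
  1 × N (charge +1): 1 H
  1 × N: no H
  Total hydrogens = 24.
Net charge +1.
Molecular formula: C15H24N3+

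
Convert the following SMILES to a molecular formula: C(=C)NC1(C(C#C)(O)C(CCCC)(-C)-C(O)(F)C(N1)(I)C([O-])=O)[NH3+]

C15H23FIN3O4

Heavy atoms from the SMILES: 15 C, 1 F, 1 I, 3 N, 4 O.
Implicit hydrogens by atom environment:
  7 × C: no H
  4 × C: 2 H each → 8
  2 × C: 3 H each → 6
  2 × C: 1 H each → 2
  2 × N: 1 H each → 2
  2 × O: 1 H each → 2
  1 × F: no H
  1 × I: no H
  1 × N (charge +1): 3 H
  1 × O: no H
  1 × O (charge -1): no H
  Total hydrogens = 23.
Molecular formula: C15H23FIN3O4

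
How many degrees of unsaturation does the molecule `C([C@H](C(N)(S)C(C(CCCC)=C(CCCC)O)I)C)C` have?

Molecular formula from the SMILES: C16H32INOS.
DoU = (2C + 2 + N − H − X)/2 = (2·16 + 2 + 1 − 32 − 1)/2 = 2/2 = 1.
(Structurally: 0 ring(s) + 1 π bond(s) = 1.)

1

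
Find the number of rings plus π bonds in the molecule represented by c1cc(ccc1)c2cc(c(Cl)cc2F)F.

Molecular formula from the SMILES: C12H7ClF2.
DoU = (2C + 2 + N − H − X)/2 = (2·12 + 2 + 0 − 7 − 3)/2 = 16/2 = 8.
(Structurally: 2 ring(s) + 6 π bond(s) = 8.)

8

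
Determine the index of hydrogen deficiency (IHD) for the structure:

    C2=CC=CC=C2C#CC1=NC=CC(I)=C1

10

Molecular formula from the SMILES: C13H8IN.
DoU = (2C + 2 + N − H − X)/2 = (2·13 + 2 + 1 − 8 − 1)/2 = 20/2 = 10.
(Structurally: 2 ring(s) + 8 π bond(s) = 10.)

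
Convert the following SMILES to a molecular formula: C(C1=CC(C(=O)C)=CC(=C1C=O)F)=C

Heavy atoms from the SMILES: 11 C, 1 F, 2 O.
Implicit hydrogens by atom environment:
  4 × C (aromatic): no H
  2 × C (aromatic): 1 H each → 2
  2 × C: 1 H each → 2
  2 × O: no H
  1 × C: 3 H
  1 × C: 2 H
  1 × C: no H
  1 × F: no H
  Total hydrogens = 9.
Molecular formula: C11H9FO2

C11H9FO2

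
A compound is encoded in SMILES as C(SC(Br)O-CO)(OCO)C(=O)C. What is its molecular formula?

Heavy atoms from the SMILES: 1 Br, 6 C, 5 O, 1 S.
Implicit hydrogens by atom environment:
  3 × O: no H
  2 × C: 2 H each → 4
  2 × C: 1 H each → 2
  2 × O: 1 H each → 2
  1 × Br: no H
  1 × C: 3 H
  1 × C: no H
  1 × S: no H
  Total hydrogens = 11.
Molecular formula: C6H11BrO5S

C6H11BrO5S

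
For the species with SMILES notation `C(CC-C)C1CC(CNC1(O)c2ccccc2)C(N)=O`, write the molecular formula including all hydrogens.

Heavy atoms from the SMILES: 16 C, 2 N, 2 O.
Implicit hydrogens by atom environment:
  5 × C: 2 H each → 10
  5 × C (aromatic): 1 H each → 5
  2 × C: 1 H each → 2
  2 × C: no H
  1 × C: 3 H
  1 × C (aromatic): no H
  1 × N: 2 H
  1 × N: 1 H
  1 × O: 1 H
  1 × O: no H
  Total hydrogens = 24.
Molecular formula: C16H24N2O2

C16H24N2O2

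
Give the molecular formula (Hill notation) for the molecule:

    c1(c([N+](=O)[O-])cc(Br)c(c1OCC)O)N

Heavy atoms from the SMILES: 1 Br, 8 C, 2 N, 4 O.
Implicit hydrogens by atom environment:
  5 × C (aromatic): no H
  2 × O: no H
  1 × Br: no H
  1 × C: 3 H
  1 × C: 2 H
  1 × C (aromatic): 1 H
  1 × N: 2 H
  1 × N (charge +1): no H
  1 × O: 1 H
  1 × O (charge -1): no H
  Total hydrogens = 9.
Molecular formula: C8H9BrN2O4

C8H9BrN2O4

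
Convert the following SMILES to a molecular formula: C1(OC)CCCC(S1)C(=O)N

C7H13NO2S

Heavy atoms from the SMILES: 7 C, 1 N, 2 O, 1 S.
Implicit hydrogens by atom environment:
  3 × C: 2 H each → 6
  2 × C: 1 H each → 2
  2 × O: no H
  1 × C: 3 H
  1 × C: no H
  1 × N: 2 H
  1 × S: no H
  Total hydrogens = 13.
Molecular formula: C7H13NO2S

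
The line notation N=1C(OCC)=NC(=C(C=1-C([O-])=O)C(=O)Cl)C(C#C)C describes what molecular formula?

C12H10ClN2O4-

Heavy atoms from the SMILES: 12 C, 1 Cl, 2 N, 4 O.
Implicit hydrogens by atom environment:
  4 × C (aromatic): no H
  3 × C: no H
  3 × O: no H
  2 × C: 3 H each → 6
  2 × C: 1 H each → 2
  2 × N (aromatic): no H
  1 × C: 2 H
  1 × Cl: no H
  1 × O (charge -1): no H
  Total hydrogens = 10.
Net charge -1.
Molecular formula: C12H10ClN2O4-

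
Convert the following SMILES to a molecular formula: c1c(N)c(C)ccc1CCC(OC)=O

Heavy atoms from the SMILES: 11 C, 1 N, 2 O.
Implicit hydrogens by atom environment:
  3 × C (aromatic): 1 H each → 3
  3 × C (aromatic): no H
  2 × C: 3 H each → 6
  2 × C: 2 H each → 4
  2 × O: no H
  1 × C: no H
  1 × N: 2 H
  Total hydrogens = 15.
Molecular formula: C11H15NO2

C11H15NO2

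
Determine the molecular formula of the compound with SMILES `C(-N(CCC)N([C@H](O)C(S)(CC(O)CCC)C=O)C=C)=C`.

Heavy atoms from the SMILES: 15 C, 2 N, 3 O, 1 S.
Implicit hydrogens by atom environment:
  7 × C: 2 H each → 14
  5 × C: 1 H each → 5
  2 × C: 3 H each → 6
  2 × N: no H
  2 × O: 1 H each → 2
  1 × C: no H
  1 × O: no H
  1 × S: 1 H
  Total hydrogens = 28.
Molecular formula: C15H28N2O3S

C15H28N2O3S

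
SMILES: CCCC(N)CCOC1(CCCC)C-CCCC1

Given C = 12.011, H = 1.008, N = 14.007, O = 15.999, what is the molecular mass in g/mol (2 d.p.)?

255.45

Molecular formula: C16H33NO.
M = 16×12.011 + 33×1.008 + 1×14.007 + 1×15.999 = 255.45 g/mol.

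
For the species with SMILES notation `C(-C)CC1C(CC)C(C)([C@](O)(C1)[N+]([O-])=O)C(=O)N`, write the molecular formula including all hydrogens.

C12H22N2O4

Heavy atoms from the SMILES: 12 C, 2 N, 4 O.
Implicit hydrogens by atom environment:
  4 × C: 2 H each → 8
  3 × C: 3 H each → 9
  3 × C: no H
  2 × C: 1 H each → 2
  2 × O: no H
  1 × N: 2 H
  1 × N (charge +1): no H
  1 × O: 1 H
  1 × O (charge -1): no H
  Total hydrogens = 22.
Molecular formula: C12H22N2O4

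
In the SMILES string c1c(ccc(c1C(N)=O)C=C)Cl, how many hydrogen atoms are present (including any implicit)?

Hydrogens are implicit in SMILES; fill each atom to its normal valence:
  3 × C (aromatic): 1 H each → 3
  3 × C (aromatic): no H
  1 × C: 2 H
  1 × C: 1 H
  1 × C: no H
  1 × Cl: no H
  1 × N: 2 H
  1 × O: no H
  Total hydrogens = 8.

8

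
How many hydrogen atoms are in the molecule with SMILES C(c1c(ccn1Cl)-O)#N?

3

Hydrogens are implicit in SMILES; fill each atom to its normal valence:
  2 × C (aromatic): 1 H each → 2
  2 × C (aromatic): no H
  1 × C: no H
  1 × Cl: no H
  1 × N (aromatic): no H
  1 × N: no H
  1 × O: 1 H
  Total hydrogens = 3.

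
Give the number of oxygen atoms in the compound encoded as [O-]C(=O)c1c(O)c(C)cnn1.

3

The symbol for oxygen appears 3 times in the SMILES.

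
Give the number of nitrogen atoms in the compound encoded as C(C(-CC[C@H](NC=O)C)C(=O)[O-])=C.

The symbol for nitrogen appears 1 time in the SMILES.

1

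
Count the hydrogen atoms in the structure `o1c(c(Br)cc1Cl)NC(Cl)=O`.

Hydrogens are implicit in SMILES; fill each atom to its normal valence:
  3 × C (aromatic): no H
  2 × Cl: no H
  1 × Br: no H
  1 × C (aromatic): 1 H
  1 × C: no H
  1 × N: 1 H
  1 × O (aromatic): no H
  1 × O: no H
  Total hydrogens = 2.

2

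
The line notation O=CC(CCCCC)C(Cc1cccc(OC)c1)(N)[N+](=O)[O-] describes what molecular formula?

Heavy atoms from the SMILES: 16 C, 2 N, 4 O.
Implicit hydrogens by atom environment:
  5 × C: 2 H each → 10
  4 × C (aromatic): 1 H each → 4
  3 × O: no H
  2 × C: 3 H each → 6
  2 × C: 1 H each → 2
  2 × C (aromatic): no H
  1 × C: no H
  1 × N: 2 H
  1 × N (charge +1): no H
  1 × O (charge -1): no H
  Total hydrogens = 24.
Molecular formula: C16H24N2O4

C16H24N2O4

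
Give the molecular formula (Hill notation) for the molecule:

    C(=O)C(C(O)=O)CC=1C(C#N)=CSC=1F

Heavy atoms from the SMILES: 9 C, 1 F, 1 N, 3 O, 1 S.
Implicit hydrogens by atom environment:
  3 × C (aromatic): no H
  2 × C: 1 H each → 2
  2 × C: no H
  2 × O: no H
  1 × C: 2 H
  1 × C (aromatic): 1 H
  1 × F: no H
  1 × N: no H
  1 × O: 1 H
  1 × S (aromatic): no H
  Total hydrogens = 6.
Molecular formula: C9H6FNO3S

C9H6FNO3S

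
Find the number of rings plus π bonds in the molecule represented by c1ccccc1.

4

Molecular formula from the SMILES: C6H6.
DoU = (2C + 2 + N − H − X)/2 = (2·6 + 2 + 0 − 6 − 0)/2 = 8/2 = 4.
(Structurally: 1 ring(s) + 3 π bond(s) = 4.)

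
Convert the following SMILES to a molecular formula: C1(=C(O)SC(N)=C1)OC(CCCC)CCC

C12H21NO2S

Heavy atoms from the SMILES: 12 C, 1 N, 2 O, 1 S.
Implicit hydrogens by atom environment:
  5 × C: 2 H each → 10
  3 × C (aromatic): no H
  2 × C: 3 H each → 6
  1 × C (aromatic): 1 H
  1 × C: 1 H
  1 × N: 2 H
  1 × O: 1 H
  1 × O: no H
  1 × S (aromatic): no H
  Total hydrogens = 21.
Molecular formula: C12H21NO2S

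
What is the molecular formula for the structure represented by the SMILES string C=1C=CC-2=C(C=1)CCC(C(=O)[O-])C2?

C11H11O2-

Heavy atoms from the SMILES: 11 C, 2 O.
Implicit hydrogens by atom environment:
  4 × C (aromatic): 1 H each → 4
  3 × C: 2 H each → 6
  2 × C (aromatic): no H
  1 × C: 1 H
  1 × C: no H
  1 × O: no H
  1 × O (charge -1): no H
  Total hydrogens = 11.
Net charge -1.
Molecular formula: C11H11O2-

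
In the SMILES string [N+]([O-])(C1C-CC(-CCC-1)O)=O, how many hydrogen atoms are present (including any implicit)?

13

Hydrogens are implicit in SMILES; fill each atom to its normal valence:
  5 × C: 2 H each → 10
  2 × C: 1 H each → 2
  1 × N (charge +1): no H
  1 × O: 1 H
  1 × O: no H
  1 × O (charge -1): no H
  Total hydrogens = 13.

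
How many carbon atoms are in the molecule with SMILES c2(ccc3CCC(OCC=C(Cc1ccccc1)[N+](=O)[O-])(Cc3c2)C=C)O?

22

The symbol for carbon appears 22 times in the SMILES. Lowercase c denotes aromatic carbon and counts toward C.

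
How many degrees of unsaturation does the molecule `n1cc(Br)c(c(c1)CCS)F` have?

Molecular formula from the SMILES: C7H7BrFNS.
DoU = (2C + 2 + N − H − X)/2 = (2·7 + 2 + 1 − 7 − 2)/2 = 8/2 = 4.
(Structurally: 1 ring(s) + 3 π bond(s) = 4.)

4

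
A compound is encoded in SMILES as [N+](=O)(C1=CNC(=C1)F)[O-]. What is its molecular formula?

C4H3FN2O2

Heavy atoms from the SMILES: 4 C, 1 F, 2 N, 2 O.
Implicit hydrogens by atom environment:
  2 × C (aromatic): 1 H each → 2
  2 × C (aromatic): no H
  1 × F: no H
  1 × N (aromatic): 1 H
  1 × N (charge +1): no H
  1 × O: no H
  1 × O (charge -1): no H
  Total hydrogens = 3.
Molecular formula: C4H3FN2O2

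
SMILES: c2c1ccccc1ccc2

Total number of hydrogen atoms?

8

Hydrogens are implicit in SMILES; fill each atom to its normal valence:
  8 × C (aromatic): 1 H each → 8
  2 × C (aromatic): no H
  Total hydrogens = 8.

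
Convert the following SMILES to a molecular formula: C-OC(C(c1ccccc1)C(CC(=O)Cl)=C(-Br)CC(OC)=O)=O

C16H16BrClO5

Heavy atoms from the SMILES: 1 Br, 16 C, 1 Cl, 5 O.
Implicit hydrogens by atom environment:
  5 × C (aromatic): 1 H each → 5
  5 × C: no H
  5 × O: no H
  2 × C: 3 H each → 6
  2 × C: 2 H each → 4
  1 × Br: no H
  1 × C: 1 H
  1 × C (aromatic): no H
  1 × Cl: no H
  Total hydrogens = 16.
Molecular formula: C16H16BrClO5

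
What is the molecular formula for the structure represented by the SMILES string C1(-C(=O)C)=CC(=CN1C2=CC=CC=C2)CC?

Heavy atoms from the SMILES: 14 C, 1 N, 1 O.
Implicit hydrogens by atom environment:
  7 × C (aromatic): 1 H each → 7
  3 × C (aromatic): no H
  2 × C: 3 H each → 6
  1 × C: 2 H
  1 × C: no H
  1 × N (aromatic): no H
  1 × O: no H
  Total hydrogens = 15.
Molecular formula: C14H15NO

C14H15NO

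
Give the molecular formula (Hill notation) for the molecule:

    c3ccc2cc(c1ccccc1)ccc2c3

Heavy atoms from the SMILES: 16 C.
Implicit hydrogens by atom environment:
  12 × C (aromatic): 1 H each → 12
  4 × C (aromatic): no H
  Total hydrogens = 12.
Molecular formula: C16H12

C16H12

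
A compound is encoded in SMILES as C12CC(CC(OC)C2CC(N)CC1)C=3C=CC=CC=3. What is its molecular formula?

Heavy atoms from the SMILES: 17 C, 1 N, 1 O.
Implicit hydrogens by atom environment:
  5 × C: 2 H each → 10
  5 × C: 1 H each → 5
  5 × C (aromatic): 1 H each → 5
  1 × C: 3 H
  1 × C (aromatic): no H
  1 × N: 2 H
  1 × O: no H
  Total hydrogens = 25.
Molecular formula: C17H25NO

C17H25NO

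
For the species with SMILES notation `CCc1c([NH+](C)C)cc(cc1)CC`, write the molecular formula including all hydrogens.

C12H20N+

Heavy atoms from the SMILES: 12 C, 1 N.
Implicit hydrogens by atom environment:
  4 × C: 3 H each → 12
  3 × C (aromatic): 1 H each → 3
  3 × C (aromatic): no H
  2 × C: 2 H each → 4
  1 × N (charge +1): 1 H
  Total hydrogens = 20.
Net charge +1.
Molecular formula: C12H20N+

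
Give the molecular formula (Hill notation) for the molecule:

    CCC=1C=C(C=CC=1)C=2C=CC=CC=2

Heavy atoms from the SMILES: 14 C.
Implicit hydrogens by atom environment:
  9 × C (aromatic): 1 H each → 9
  3 × C (aromatic): no H
  1 × C: 3 H
  1 × C: 2 H
  Total hydrogens = 14.
Molecular formula: C14H14

C14H14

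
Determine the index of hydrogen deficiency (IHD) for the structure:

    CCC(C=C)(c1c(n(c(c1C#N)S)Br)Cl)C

6

Molecular formula from the SMILES: C11H12BrClN2S.
DoU = (2C + 2 + N − H − X)/2 = (2·11 + 2 + 2 − 12 − 2)/2 = 12/2 = 6.
(Structurally: 1 ring(s) + 5 π bond(s) = 6.)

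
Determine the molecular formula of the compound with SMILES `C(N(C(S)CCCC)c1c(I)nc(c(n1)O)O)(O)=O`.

C10H14IN3O4S

Heavy atoms from the SMILES: 10 C, 1 I, 3 N, 4 O, 1 S.
Implicit hydrogens by atom environment:
  4 × C (aromatic): no H
  3 × C: 2 H each → 6
  3 × O: 1 H each → 3
  2 × N (aromatic): no H
  1 × C: 3 H
  1 × C: 1 H
  1 × C: no H
  1 × I: no H
  1 × N: no H
  1 × O: no H
  1 × S: 1 H
  Total hydrogens = 14.
Molecular formula: C10H14IN3O4S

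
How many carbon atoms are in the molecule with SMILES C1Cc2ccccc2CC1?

10

The symbol for carbon appears 10 times in the SMILES. Lowercase c denotes aromatic carbon and counts toward C.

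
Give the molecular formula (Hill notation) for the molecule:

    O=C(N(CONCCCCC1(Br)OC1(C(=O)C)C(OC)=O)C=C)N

C14H22BrN3O6

Heavy atoms from the SMILES: 1 Br, 14 C, 3 N, 6 O.
Implicit hydrogens by atom environment:
  6 × C: 2 H each → 12
  6 × O: no H
  5 × C: no H
  2 × C: 3 H each → 6
  1 × Br: no H
  1 × C: 1 H
  1 × N: 2 H
  1 × N: 1 H
  1 × N: no H
  Total hydrogens = 22.
Molecular formula: C14H22BrN3O6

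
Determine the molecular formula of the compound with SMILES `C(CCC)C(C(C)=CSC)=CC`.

C11H20S

Heavy atoms from the SMILES: 11 C, 1 S.
Implicit hydrogens by atom environment:
  4 × C: 3 H each → 12
  3 × C: 2 H each → 6
  2 × C: 1 H each → 2
  2 × C: no H
  1 × S: no H
  Total hydrogens = 20.
Molecular formula: C11H20S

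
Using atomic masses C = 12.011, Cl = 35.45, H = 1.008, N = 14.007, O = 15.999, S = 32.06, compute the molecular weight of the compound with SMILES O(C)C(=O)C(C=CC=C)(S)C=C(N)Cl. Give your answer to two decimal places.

233.71

Molecular formula: C9H12ClNO2S.
M = 9×12.011 + 1×35.45 + 12×1.008 + 1×14.007 + 2×15.999 + 1×32.06 = 233.71 g/mol.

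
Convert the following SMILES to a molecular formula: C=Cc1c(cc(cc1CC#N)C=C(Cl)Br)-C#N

Heavy atoms from the SMILES: 1 Br, 13 C, 1 Cl, 2 N.
Implicit hydrogens by atom environment:
  4 × C (aromatic): no H
  3 × C: no H
  2 × C: 2 H each → 4
  2 × C (aromatic): 1 H each → 2
  2 × C: 1 H each → 2
  2 × N: no H
  1 × Br: no H
  1 × Cl: no H
  Total hydrogens = 8.
Molecular formula: C13H8BrClN2

C13H8BrClN2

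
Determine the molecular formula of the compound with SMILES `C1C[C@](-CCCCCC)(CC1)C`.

Heavy atoms from the SMILES: 12 C.
Implicit hydrogens by atom environment:
  9 × C: 2 H each → 18
  2 × C: 3 H each → 6
  1 × C: no H
  Total hydrogens = 24.
Molecular formula: C12H24

C12H24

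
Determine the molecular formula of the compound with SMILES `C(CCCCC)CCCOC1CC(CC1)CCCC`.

C18H36O

Heavy atoms from the SMILES: 18 C, 1 O.
Implicit hydrogens by atom environment:
  14 × C: 2 H each → 28
  2 × C: 3 H each → 6
  2 × C: 1 H each → 2
  1 × O: no H
  Total hydrogens = 36.
Molecular formula: C18H36O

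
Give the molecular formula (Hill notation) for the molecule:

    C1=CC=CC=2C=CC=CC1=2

C10H8

Heavy atoms from the SMILES: 10 C.
Implicit hydrogens by atom environment:
  8 × C (aromatic): 1 H each → 8
  2 × C (aromatic): no H
  Total hydrogens = 8.
Molecular formula: C10H8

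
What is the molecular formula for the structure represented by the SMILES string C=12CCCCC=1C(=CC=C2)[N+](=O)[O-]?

C10H11NO2

Heavy atoms from the SMILES: 10 C, 1 N, 2 O.
Implicit hydrogens by atom environment:
  4 × C: 2 H each → 8
  3 × C (aromatic): 1 H each → 3
  3 × C (aromatic): no H
  1 × N (charge +1): no H
  1 × O: no H
  1 × O (charge -1): no H
  Total hydrogens = 11.
Molecular formula: C10H11NO2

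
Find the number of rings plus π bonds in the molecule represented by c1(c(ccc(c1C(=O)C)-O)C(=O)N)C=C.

7

Molecular formula from the SMILES: C11H11NO3.
DoU = (2C + 2 + N − H − X)/2 = (2·11 + 2 + 1 − 11 − 0)/2 = 14/2 = 7.
(Structurally: 1 ring(s) + 6 π bond(s) = 7.)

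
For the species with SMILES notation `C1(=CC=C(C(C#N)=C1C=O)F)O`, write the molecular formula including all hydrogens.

Heavy atoms from the SMILES: 8 C, 1 F, 1 N, 2 O.
Implicit hydrogens by atom environment:
  4 × C (aromatic): no H
  2 × C (aromatic): 1 H each → 2
  1 × C: 1 H
  1 × C: no H
  1 × F: no H
  1 × N: no H
  1 × O: 1 H
  1 × O: no H
  Total hydrogens = 4.
Molecular formula: C8H4FNO2

C8H4FNO2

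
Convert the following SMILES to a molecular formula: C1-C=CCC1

C5H8

Heavy atoms from the SMILES: 5 C.
Implicit hydrogens by atom environment:
  3 × C: 2 H each → 6
  2 × C: 1 H each → 2
  Total hydrogens = 8.
Molecular formula: C5H8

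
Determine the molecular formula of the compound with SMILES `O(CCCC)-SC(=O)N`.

Heavy atoms from the SMILES: 5 C, 1 N, 2 O, 1 S.
Implicit hydrogens by atom environment:
  3 × C: 2 H each → 6
  2 × O: no H
  1 × C: 3 H
  1 × C: no H
  1 × N: 2 H
  1 × S: no H
  Total hydrogens = 11.
Molecular formula: C5H11NO2S

C5H11NO2S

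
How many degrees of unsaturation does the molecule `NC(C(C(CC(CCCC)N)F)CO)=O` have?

1

Molecular formula from the SMILES: C10H21FN2O2.
DoU = (2C + 2 + N − H − X)/2 = (2·10 + 2 + 2 − 21 − 1)/2 = 2/2 = 1.
(Structurally: 0 ring(s) + 1 π bond(s) = 1.)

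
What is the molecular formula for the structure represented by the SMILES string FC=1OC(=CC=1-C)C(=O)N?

Heavy atoms from the SMILES: 6 C, 1 F, 1 N, 2 O.
Implicit hydrogens by atom environment:
  3 × C (aromatic): no H
  1 × C: 3 H
  1 × C (aromatic): 1 H
  1 × C: no H
  1 × F: no H
  1 × N: 2 H
  1 × O (aromatic): no H
  1 × O: no H
  Total hydrogens = 6.
Molecular formula: C6H6FNO2

C6H6FNO2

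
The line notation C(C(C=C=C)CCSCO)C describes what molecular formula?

Heavy atoms from the SMILES: 9 C, 1 O, 1 S.
Implicit hydrogens by atom environment:
  5 × C: 2 H each → 10
  2 × C: 1 H each → 2
  1 × C: 3 H
  1 × C: no H
  1 × O: 1 H
  1 × S: no H
  Total hydrogens = 16.
Molecular formula: C9H16OS

C9H16OS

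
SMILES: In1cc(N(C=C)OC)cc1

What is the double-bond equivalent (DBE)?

4

Molecular formula from the SMILES: C7H9IN2O.
DoU = (2C + 2 + N − H − X)/2 = (2·7 + 2 + 2 − 9 − 1)/2 = 8/2 = 4.
(Structurally: 1 ring(s) + 3 π bond(s) = 4.)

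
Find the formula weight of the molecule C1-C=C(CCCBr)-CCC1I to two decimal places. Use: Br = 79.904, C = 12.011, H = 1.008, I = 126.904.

Molecular formula: C9H14BrI.
M = 1×79.904 + 9×12.011 + 14×1.008 + 1×126.904 = 329.02 g/mol.

329.02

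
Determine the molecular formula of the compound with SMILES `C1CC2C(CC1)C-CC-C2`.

C10H18

Heavy atoms from the SMILES: 10 C.
Implicit hydrogens by atom environment:
  8 × C: 2 H each → 16
  2 × C: 1 H each → 2
  Total hydrogens = 18.
Molecular formula: C10H18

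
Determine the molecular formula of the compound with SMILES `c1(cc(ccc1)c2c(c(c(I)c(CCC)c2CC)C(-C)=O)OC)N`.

Heavy atoms from the SMILES: 20 C, 1 I, 1 N, 2 O.
Implicit hydrogens by atom environment:
  8 × C (aromatic): no H
  4 × C: 3 H each → 12
  4 × C (aromatic): 1 H each → 4
  3 × C: 2 H each → 6
  2 × O: no H
  1 × C: no H
  1 × I: no H
  1 × N: 2 H
  Total hydrogens = 24.
Molecular formula: C20H24INO2

C20H24INO2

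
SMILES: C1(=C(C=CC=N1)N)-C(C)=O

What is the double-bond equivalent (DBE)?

Molecular formula from the SMILES: C7H8N2O.
DoU = (2C + 2 + N − H − X)/2 = (2·7 + 2 + 2 − 8 − 0)/2 = 10/2 = 5.
(Structurally: 1 ring(s) + 4 π bond(s) = 5.)

5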